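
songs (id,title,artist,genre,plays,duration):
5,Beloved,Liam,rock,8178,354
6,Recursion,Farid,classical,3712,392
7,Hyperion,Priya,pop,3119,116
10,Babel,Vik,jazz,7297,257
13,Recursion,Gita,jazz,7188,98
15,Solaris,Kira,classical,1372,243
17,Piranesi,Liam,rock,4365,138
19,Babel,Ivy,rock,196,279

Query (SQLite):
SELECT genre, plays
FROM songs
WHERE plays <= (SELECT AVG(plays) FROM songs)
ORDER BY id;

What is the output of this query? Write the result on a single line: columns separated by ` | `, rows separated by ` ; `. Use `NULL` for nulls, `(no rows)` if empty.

Scalar subquery: AVG(plays) over all songs rows = 4428.375.
Keep rows where plays <= that value.

classical | 3712 ; pop | 3119 ; classical | 1372 ; rock | 4365 ; rock | 196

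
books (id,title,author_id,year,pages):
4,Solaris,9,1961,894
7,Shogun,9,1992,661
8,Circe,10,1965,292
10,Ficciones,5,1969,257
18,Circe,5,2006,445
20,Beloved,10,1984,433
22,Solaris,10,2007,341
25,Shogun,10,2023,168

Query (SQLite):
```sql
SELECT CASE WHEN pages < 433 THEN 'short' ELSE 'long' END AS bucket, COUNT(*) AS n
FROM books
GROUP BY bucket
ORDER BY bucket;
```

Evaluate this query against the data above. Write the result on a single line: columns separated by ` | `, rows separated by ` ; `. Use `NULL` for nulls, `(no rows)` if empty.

Bucket rows by pages < 433 → 'short' else 'long'; count each bucket.

long | 4 ; short | 4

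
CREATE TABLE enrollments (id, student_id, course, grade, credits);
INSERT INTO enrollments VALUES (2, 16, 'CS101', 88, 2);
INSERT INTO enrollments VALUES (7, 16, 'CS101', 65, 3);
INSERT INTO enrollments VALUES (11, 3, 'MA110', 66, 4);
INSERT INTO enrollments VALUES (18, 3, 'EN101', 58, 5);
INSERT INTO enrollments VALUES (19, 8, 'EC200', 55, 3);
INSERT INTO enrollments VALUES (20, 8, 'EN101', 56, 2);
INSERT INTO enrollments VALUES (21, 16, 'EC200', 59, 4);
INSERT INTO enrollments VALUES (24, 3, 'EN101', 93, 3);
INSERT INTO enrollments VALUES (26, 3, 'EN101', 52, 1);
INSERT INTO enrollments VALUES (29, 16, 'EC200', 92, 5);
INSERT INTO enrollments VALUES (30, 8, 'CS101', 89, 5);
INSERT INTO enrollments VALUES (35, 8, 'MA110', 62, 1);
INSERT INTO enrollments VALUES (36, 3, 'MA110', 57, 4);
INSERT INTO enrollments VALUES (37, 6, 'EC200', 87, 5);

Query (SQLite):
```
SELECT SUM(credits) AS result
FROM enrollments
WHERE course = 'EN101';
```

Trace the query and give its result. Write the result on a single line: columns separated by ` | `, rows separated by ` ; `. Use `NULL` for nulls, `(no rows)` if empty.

Rows where course='EN101' → credits values: [5, 2, 3, 1].
SUM of non-NULL values = 11.

11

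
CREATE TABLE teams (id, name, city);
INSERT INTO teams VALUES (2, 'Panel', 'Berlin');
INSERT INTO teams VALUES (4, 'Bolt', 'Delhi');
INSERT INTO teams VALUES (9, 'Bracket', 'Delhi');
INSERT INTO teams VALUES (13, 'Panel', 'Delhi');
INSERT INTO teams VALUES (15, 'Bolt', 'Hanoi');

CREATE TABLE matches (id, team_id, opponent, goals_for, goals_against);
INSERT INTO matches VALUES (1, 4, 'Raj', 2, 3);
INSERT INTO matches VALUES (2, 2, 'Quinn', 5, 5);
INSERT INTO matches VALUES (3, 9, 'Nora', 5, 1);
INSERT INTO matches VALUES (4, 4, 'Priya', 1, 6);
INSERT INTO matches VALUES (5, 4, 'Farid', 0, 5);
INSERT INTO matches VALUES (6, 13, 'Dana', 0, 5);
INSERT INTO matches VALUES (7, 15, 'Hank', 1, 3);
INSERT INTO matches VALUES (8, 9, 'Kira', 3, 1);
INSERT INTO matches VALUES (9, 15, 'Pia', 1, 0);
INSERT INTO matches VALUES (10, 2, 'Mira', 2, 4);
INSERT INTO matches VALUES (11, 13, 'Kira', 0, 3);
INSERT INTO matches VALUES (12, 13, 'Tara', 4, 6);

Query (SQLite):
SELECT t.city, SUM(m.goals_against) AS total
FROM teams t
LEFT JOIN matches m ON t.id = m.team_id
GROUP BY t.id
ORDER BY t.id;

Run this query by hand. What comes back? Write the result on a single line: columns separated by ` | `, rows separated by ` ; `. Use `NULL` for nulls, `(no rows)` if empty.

Berlin | 9 ; Delhi | 14 ; Delhi | 2 ; Delhi | 14 ; Hanoi | 3

LEFT JOIN keeps every teams row; unmatched ones get NULL for matches columns.
Group by teams.id and compute SUM(m.goals_against). SUM over an all-NULL group is NULL.
  2: ids {2, 10} → SUM(m.goals_against)=9
  4: ids {1, 4, 5} → SUM(m.goals_against)=14
  9: ids {3, 8} → SUM(m.goals_against)=2
  13: ids {6, 11, 12} → SUM(m.goals_against)=14
  15: ids {7, 9} → SUM(m.goals_against)=3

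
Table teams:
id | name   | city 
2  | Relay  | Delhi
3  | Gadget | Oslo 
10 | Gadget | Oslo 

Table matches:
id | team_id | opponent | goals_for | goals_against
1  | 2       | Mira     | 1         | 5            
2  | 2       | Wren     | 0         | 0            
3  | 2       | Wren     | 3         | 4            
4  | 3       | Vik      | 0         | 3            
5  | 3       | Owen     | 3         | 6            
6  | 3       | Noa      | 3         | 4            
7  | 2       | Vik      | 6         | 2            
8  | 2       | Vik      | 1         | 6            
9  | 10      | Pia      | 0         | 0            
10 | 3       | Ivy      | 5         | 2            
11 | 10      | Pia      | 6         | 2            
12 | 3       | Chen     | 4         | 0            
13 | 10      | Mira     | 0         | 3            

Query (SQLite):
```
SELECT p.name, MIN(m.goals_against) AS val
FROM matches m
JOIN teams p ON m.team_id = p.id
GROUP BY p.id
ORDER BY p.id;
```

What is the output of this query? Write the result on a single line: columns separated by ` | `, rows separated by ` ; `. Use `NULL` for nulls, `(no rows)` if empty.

Join each matches row to its teams via team_id.
Group joined rows by teams.id; compute MIN(m.goals_against) per group.
  2: ids {1, 2, 3, 7, 8} → MIN(m.goals_against)=0
  3: ids {4, 5, 6, 10, 12} → MIN(m.goals_against)=0
  10: ids {9, 11, 13} → MIN(m.goals_against)=0

Relay | 0 ; Gadget | 0 ; Gadget | 0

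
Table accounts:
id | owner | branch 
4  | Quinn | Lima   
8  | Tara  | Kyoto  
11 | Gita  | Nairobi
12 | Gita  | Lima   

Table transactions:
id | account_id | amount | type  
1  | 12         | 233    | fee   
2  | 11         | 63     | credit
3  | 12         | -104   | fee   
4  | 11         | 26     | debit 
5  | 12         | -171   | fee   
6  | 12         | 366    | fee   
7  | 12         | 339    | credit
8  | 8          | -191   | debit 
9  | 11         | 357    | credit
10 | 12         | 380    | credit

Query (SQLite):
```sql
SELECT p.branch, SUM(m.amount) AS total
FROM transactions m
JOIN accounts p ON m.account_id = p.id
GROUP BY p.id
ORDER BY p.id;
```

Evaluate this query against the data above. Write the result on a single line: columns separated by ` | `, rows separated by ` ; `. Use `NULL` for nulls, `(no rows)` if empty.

Kyoto | -191 ; Nairobi | 446 ; Lima | 1043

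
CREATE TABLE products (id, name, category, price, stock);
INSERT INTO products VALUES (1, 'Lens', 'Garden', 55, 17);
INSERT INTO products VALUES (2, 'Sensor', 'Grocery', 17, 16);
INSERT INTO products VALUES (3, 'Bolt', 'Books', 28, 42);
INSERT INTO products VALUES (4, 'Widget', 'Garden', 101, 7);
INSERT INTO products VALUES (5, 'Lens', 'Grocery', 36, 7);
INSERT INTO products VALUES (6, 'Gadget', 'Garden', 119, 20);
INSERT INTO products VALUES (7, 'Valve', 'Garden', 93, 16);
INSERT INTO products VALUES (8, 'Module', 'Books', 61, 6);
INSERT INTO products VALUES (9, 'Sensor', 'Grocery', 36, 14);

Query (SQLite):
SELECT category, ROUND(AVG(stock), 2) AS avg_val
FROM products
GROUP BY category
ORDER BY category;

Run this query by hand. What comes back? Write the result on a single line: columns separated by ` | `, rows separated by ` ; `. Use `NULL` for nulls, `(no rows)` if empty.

Partition products by category; compute ROUND(AVG(stock), 2) within each group.
  Books: ids {3, 8} → ROUND(AVG(stock), 2)=24
  Garden: ids {1, 4, 6, 7} → ROUND(AVG(stock), 2)=15
  Grocery: ids {2, 5, 9} → ROUND(AVG(stock), 2)=12.33

Books | 24 ; Garden | 15 ; Grocery | 12.33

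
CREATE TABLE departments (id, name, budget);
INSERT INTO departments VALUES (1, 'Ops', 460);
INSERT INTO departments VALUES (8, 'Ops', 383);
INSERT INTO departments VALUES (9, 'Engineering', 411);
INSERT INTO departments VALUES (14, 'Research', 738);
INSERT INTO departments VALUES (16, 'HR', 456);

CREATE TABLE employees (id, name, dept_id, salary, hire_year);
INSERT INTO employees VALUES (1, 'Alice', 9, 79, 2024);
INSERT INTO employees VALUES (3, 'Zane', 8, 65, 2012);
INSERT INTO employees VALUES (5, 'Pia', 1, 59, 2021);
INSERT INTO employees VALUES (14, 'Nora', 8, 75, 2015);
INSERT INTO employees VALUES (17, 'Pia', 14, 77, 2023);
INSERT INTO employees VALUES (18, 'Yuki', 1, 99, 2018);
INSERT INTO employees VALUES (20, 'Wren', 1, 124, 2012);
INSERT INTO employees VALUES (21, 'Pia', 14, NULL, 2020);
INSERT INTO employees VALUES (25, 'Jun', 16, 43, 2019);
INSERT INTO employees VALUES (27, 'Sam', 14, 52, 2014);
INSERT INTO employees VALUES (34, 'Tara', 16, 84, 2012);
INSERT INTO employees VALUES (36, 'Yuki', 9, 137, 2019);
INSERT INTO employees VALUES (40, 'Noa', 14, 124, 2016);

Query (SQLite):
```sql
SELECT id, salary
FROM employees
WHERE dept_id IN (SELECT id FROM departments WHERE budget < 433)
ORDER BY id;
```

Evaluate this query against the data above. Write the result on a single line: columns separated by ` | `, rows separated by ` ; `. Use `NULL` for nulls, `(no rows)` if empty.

1 | 79 ; 3 | 65 ; 14 | 75 ; 36 | 137

Inner query: departments.id where budget < 433.
Outer: keep employees rows whose dept_id is in that set.
Inner query → {8, 9}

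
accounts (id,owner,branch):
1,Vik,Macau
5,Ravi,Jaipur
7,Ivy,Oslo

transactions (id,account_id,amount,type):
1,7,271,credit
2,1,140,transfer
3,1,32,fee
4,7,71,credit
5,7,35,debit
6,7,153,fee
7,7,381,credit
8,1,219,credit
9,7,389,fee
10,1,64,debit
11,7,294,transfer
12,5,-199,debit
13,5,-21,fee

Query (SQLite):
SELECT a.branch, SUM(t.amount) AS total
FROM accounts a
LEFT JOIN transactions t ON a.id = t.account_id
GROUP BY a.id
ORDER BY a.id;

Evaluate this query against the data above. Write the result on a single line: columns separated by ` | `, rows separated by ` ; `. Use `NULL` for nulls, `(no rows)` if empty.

Macau | 455 ; Jaipur | -220 ; Oslo | 1594

LEFT JOIN keeps every accounts row; unmatched ones get NULL for transactions columns.
Group by accounts.id and compute SUM(t.amount). SUM over an all-NULL group is NULL.
  1: ids {2, 3, 8, 10} → SUM(t.amount)=455
  5: ids {12, 13} → SUM(t.amount)=-220
  7: ids {1, 4, 5, 6, 7, 9, 11} → SUM(t.amount)=1594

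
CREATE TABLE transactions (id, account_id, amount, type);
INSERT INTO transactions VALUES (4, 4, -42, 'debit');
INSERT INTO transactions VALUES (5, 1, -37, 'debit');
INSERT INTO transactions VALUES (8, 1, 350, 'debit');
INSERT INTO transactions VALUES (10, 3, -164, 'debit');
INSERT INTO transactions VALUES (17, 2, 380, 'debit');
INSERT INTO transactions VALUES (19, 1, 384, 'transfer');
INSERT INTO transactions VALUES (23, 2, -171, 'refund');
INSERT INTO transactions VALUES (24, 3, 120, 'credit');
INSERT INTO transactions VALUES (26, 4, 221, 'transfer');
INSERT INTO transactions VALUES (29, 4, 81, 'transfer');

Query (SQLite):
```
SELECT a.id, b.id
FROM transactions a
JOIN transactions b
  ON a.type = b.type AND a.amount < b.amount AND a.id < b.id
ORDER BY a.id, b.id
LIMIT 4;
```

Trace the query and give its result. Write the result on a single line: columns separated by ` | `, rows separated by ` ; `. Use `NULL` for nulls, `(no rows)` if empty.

Pairs (a,b) with same type, a.amount < b.amount, a.id < b.id.
type groups: credit:{24} debit:{4,5,8,10,17} refund:{23} transfer:{19,26,29}
Ordered by (a.id, b.id); first 4.

4 | 5 ; 4 | 8 ; 4 | 17 ; 5 | 8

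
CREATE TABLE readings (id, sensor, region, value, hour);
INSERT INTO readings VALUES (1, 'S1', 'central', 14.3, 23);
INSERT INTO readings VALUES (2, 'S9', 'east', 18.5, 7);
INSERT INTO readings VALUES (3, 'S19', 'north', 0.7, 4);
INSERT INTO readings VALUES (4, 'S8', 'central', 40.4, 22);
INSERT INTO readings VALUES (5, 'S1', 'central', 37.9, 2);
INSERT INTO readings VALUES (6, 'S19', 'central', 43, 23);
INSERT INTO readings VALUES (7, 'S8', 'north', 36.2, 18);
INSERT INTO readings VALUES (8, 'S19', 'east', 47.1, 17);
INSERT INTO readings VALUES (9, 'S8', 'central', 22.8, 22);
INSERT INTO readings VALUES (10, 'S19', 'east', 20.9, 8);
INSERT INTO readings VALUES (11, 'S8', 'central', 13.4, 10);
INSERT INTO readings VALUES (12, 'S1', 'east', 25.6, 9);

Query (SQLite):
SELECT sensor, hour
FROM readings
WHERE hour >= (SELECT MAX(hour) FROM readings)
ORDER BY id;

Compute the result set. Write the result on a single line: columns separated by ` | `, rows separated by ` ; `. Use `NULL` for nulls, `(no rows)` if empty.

Scalar subquery: MAX(hour) over all readings rows = 23.
Keep rows where hour >= that value.

S1 | 23 ; S19 | 23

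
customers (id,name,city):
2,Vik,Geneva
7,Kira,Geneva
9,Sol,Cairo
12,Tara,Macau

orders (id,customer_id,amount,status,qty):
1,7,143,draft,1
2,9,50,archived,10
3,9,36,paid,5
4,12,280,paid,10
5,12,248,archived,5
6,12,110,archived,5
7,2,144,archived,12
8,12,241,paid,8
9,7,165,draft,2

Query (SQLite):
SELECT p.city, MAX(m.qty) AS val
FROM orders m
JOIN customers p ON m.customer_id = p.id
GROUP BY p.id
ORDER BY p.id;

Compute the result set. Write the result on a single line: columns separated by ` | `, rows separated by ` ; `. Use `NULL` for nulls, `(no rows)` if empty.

Geneva | 12 ; Geneva | 2 ; Cairo | 10 ; Macau | 10

Join each orders row to its customers via customer_id.
Group joined rows by customers.id; compute MAX(m.qty) per group.
  2: ids {7} → MAX(m.qty)=12
  7: ids {1, 9} → MAX(m.qty)=2
  9: ids {2, 3} → MAX(m.qty)=10
  12: ids {4, 5, 6, 8} → MAX(m.qty)=10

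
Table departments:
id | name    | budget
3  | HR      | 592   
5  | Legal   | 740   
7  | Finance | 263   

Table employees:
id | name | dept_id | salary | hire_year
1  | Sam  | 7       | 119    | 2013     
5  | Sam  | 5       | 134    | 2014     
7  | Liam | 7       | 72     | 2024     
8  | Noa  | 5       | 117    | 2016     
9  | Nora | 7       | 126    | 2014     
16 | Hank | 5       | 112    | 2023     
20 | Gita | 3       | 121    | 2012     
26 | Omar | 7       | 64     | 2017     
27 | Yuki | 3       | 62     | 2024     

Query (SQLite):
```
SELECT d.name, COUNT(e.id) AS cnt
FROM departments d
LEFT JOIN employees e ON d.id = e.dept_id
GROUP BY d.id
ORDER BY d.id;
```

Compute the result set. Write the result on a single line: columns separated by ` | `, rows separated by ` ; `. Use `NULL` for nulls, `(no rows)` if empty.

LEFT JOIN keeps every departments row; unmatched ones get NULL for employees columns.
Group by departments.id and compute COUNT(e.id). COUNT(col) of an all-NULL group is 0.
  3: ids {20, 27} → COUNT(e.id)=2
  5: ids {5, 8, 16} → COUNT(e.id)=3
  7: ids {1, 7, 9, 26} → COUNT(e.id)=4

HR | 2 ; Legal | 3 ; Finance | 4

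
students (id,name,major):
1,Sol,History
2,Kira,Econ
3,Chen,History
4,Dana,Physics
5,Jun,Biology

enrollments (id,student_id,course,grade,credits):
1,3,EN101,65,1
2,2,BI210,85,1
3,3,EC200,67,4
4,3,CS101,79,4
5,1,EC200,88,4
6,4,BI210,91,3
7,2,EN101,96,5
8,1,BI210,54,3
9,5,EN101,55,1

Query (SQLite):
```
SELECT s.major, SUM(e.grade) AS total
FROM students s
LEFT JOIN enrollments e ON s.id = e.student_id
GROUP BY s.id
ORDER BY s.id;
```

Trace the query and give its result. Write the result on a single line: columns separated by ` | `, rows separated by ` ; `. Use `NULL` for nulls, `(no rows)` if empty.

LEFT JOIN keeps every students row; unmatched ones get NULL for enrollments columns.
Group by students.id and compute SUM(e.grade). SUM over an all-NULL group is NULL.
  1: ids {5, 8} → SUM(e.grade)=142
  2: ids {2, 7} → SUM(e.grade)=181
  3: ids {1, 3, 4} → SUM(e.grade)=211
  4: ids {6} → SUM(e.grade)=91
  5: ids {9} → SUM(e.grade)=55

History | 142 ; Econ | 181 ; History | 211 ; Physics | 91 ; Biology | 55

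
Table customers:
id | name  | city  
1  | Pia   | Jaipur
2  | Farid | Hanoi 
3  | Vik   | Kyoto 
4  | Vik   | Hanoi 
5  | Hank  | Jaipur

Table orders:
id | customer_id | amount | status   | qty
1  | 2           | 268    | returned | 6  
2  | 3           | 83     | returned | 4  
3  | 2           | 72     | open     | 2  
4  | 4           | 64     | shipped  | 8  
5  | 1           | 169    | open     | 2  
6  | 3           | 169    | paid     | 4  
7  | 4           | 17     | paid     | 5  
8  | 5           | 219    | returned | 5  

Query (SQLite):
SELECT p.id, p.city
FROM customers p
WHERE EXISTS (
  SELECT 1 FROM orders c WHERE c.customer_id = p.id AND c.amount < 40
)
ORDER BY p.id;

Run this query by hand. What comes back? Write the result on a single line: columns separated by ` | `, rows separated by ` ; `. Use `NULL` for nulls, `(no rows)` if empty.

4 | Hanoi

For each customers row, check whether any orders with matching customer_id has amount < 40.
Keep rows where that is true.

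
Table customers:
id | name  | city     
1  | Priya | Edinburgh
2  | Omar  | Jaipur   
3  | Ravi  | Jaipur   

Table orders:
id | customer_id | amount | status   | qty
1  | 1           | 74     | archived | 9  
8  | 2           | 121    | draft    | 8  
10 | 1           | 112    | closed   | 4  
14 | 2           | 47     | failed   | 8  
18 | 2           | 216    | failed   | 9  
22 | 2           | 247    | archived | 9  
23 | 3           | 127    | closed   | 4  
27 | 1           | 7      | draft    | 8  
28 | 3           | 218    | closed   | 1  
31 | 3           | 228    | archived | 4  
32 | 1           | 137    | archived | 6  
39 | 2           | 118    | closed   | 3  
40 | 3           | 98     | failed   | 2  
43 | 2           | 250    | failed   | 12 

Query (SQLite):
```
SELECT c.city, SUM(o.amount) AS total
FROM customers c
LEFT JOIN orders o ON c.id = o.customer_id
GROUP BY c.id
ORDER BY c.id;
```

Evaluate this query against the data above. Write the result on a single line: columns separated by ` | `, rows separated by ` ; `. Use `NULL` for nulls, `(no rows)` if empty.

LEFT JOIN keeps every customers row; unmatched ones get NULL for orders columns.
Group by customers.id and compute SUM(o.amount). SUM over an all-NULL group is NULL.
  1: ids {1, 10, 27, 32} → SUM(o.amount)=330
  2: ids {8, 14, 18, 22, 39, 43} → SUM(o.amount)=999
  3: ids {23, 28, 31, 40} → SUM(o.amount)=671

Edinburgh | 330 ; Jaipur | 999 ; Jaipur | 671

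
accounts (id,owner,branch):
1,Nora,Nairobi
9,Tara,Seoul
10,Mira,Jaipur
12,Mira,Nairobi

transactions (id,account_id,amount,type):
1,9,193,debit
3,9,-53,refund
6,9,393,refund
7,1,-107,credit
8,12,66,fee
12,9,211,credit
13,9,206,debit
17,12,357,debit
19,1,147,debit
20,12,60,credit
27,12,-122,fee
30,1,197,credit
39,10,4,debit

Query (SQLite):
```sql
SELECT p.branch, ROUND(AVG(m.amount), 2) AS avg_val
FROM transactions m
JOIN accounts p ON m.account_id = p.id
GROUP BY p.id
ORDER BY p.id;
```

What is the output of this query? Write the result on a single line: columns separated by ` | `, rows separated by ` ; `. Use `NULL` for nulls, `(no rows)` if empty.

Nairobi | 79 ; Seoul | 190 ; Jaipur | 4 ; Nairobi | 90.25

Join each transactions row to its accounts via account_id.
Group joined rows by accounts.id; compute ROUND(AVG(m.amount), 2) per group.
  1: ids {7, 19, 30} → ROUND(AVG(m.amount), 2)=79
  9: ids {1, 3, 6, 12, 13} → ROUND(AVG(m.amount), 2)=190
  10: ids {39} → ROUND(AVG(m.amount), 2)=4
  12: ids {8, 17, 20, 27} → ROUND(AVG(m.amount), 2)=90.25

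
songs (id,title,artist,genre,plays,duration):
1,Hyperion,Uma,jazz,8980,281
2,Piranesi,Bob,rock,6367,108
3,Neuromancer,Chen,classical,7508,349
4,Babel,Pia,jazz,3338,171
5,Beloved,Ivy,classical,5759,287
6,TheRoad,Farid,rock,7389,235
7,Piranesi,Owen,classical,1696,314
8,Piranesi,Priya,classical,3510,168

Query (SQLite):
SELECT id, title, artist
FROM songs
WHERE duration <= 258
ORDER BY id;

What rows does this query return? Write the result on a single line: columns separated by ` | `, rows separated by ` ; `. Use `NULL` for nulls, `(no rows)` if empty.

2 | Piranesi | Bob ; 4 | Babel | Pia ; 6 | TheRoad | Farid ; 8 | Piranesi | Priya

duration <= 258: ids {2, 4, 6, 8}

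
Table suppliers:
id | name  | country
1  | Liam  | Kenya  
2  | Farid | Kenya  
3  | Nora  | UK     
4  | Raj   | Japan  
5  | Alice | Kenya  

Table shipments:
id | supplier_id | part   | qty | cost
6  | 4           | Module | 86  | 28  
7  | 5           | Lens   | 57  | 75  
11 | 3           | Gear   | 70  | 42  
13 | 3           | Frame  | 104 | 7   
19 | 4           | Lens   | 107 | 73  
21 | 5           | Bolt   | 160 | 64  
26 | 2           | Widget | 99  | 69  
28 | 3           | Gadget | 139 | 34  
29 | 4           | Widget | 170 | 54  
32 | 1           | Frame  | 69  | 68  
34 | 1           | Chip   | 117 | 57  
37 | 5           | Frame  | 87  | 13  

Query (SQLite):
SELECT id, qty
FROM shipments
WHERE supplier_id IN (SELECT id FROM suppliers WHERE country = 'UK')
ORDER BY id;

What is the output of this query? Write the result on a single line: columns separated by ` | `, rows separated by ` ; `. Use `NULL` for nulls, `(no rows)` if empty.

Inner query: suppliers.id where country = 'UK'.
Outer: keep shipments rows whose supplier_id is in that set.
Inner query → {3}

11 | 70 ; 13 | 104 ; 28 | 139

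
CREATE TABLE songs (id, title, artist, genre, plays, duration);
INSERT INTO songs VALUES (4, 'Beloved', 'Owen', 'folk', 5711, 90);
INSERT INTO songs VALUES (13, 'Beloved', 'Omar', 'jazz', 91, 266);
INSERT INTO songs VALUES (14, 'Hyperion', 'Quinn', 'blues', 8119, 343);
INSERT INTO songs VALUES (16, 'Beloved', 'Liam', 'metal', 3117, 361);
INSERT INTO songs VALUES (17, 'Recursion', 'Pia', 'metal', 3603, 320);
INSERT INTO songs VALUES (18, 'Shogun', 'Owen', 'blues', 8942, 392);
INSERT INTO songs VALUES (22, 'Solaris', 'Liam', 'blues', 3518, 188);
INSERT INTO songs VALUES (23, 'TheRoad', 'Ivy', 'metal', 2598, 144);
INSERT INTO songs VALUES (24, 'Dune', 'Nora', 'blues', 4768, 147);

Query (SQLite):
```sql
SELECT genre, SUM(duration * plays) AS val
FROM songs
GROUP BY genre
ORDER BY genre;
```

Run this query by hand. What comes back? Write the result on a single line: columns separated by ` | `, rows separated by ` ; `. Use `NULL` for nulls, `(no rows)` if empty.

For each row compute duration * plays.
Group by genre; take SUM of the expression per group.
  blues: ids {14, 18, 22, 24} → SUM(duration * plays)=7652361
  folk: ids {4} → SUM(duration * plays)=513990
  jazz: ids {13} → SUM(duration * plays)=24206
  metal: ids {16, 17, 23} → SUM(duration * plays)=2652309

blues | 7652361 ; folk | 513990 ; jazz | 24206 ; metal | 2652309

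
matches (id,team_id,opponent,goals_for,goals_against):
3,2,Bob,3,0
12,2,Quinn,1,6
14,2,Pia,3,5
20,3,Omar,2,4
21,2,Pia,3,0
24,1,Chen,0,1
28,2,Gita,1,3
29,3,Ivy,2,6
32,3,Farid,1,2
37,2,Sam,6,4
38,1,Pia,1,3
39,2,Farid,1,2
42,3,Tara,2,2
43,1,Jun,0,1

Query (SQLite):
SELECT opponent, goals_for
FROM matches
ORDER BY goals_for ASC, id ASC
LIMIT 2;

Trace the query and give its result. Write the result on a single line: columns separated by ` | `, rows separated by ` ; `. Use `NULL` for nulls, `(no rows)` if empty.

Chen | 0 ; Jun | 0

Sort by goals_for asc, tiebreak id asc: (0, id=24), (0, id=43), (1, id=12), (1, id=28), (1, id=32) …. Take first 2.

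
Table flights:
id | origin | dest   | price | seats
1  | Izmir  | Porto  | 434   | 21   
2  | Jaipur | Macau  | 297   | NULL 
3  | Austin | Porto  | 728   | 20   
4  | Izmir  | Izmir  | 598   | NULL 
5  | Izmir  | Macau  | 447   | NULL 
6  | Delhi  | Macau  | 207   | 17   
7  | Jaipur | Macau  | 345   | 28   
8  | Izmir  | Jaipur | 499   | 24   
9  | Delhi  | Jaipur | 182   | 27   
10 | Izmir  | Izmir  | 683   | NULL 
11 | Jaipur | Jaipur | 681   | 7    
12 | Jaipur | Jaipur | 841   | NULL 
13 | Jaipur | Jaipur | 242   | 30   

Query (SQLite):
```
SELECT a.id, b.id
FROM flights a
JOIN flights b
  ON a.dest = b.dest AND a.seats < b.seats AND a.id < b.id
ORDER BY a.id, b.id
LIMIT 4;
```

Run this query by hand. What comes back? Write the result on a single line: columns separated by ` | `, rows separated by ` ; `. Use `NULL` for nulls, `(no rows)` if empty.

Pairs (a,b) with same dest, a.seats < b.seats, a.id < b.id.
dest groups: Izmir:{4,10} Jaipur:{8,9,11,12,13} Macau:{2,5,6,7} Porto:{1,3}
Ordered by (a.id, b.id); first 4.

6 | 7 ; 8 | 9 ; 8 | 13 ; 9 | 13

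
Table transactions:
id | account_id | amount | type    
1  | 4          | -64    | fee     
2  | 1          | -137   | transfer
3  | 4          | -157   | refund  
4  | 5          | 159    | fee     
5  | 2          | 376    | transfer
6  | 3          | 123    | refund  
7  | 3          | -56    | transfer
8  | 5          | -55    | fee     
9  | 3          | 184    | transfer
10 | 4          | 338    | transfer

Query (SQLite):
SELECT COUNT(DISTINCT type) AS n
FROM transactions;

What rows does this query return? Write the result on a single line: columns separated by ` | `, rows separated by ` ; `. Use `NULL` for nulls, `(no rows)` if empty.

3

Count distinct non-NULL type values.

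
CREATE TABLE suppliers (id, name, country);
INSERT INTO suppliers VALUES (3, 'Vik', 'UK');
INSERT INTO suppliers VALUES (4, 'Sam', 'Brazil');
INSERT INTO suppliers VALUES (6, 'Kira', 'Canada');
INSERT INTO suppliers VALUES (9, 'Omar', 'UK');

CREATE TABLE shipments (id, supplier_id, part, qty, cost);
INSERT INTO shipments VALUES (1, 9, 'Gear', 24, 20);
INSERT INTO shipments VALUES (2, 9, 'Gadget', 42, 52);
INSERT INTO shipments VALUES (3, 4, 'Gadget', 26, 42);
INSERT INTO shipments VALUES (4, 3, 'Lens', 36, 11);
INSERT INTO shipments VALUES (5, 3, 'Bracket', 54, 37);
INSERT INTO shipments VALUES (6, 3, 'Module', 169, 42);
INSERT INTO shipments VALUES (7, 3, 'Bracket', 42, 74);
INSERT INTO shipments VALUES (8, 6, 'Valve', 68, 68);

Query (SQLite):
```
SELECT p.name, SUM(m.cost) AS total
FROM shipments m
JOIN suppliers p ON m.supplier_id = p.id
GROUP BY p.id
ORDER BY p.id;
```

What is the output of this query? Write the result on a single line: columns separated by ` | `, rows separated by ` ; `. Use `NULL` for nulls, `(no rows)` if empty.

Join each shipments row to its suppliers via supplier_id.
Group joined rows by suppliers.id; compute SUM(m.cost) per group.
  3: ids {4, 5, 6, 7} → SUM(m.cost)=164
  4: ids {3} → SUM(m.cost)=42
  6: ids {8} → SUM(m.cost)=68
  9: ids {1, 2} → SUM(m.cost)=72

Vik | 164 ; Sam | 42 ; Kira | 68 ; Omar | 72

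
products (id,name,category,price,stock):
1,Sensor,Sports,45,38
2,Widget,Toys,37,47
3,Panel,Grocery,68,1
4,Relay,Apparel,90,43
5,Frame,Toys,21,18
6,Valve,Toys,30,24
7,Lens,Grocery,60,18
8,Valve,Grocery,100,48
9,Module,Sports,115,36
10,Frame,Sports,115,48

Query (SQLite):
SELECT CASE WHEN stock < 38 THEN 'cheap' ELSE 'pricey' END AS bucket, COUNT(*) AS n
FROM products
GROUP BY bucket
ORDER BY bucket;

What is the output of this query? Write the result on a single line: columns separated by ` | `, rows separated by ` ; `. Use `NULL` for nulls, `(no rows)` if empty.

cheap | 5 ; pricey | 5

Bucket rows by stock < 38 → 'cheap' else 'pricey'; count each bucket.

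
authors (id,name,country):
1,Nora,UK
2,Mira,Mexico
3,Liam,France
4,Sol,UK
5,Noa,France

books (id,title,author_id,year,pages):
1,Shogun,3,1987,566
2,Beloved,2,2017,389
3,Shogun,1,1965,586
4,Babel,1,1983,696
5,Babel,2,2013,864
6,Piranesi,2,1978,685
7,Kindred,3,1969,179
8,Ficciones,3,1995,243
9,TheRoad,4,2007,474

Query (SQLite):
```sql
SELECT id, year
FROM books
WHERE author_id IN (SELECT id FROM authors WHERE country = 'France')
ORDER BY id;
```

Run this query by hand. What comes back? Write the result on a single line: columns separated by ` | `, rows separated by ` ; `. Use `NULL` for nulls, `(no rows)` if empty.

1 | 1987 ; 7 | 1969 ; 8 | 1995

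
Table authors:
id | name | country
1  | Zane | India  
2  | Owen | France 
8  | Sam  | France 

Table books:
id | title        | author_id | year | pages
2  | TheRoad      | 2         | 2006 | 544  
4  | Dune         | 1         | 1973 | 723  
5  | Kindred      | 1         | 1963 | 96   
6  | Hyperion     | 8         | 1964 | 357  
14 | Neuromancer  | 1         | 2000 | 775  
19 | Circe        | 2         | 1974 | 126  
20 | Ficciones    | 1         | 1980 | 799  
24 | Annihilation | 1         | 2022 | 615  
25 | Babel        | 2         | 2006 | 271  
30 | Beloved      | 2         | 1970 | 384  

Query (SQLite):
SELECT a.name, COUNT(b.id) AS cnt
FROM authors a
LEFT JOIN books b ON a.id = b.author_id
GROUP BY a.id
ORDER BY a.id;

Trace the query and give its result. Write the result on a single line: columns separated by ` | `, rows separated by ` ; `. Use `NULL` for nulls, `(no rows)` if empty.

LEFT JOIN keeps every authors row; unmatched ones get NULL for books columns.
Group by authors.id and compute COUNT(b.id). COUNT(col) of an all-NULL group is 0.
  1: ids {4, 5, 14, 20, 24} → COUNT(b.id)=5
  2: ids {2, 19, 25, 30} → COUNT(b.id)=4
  8: ids {6} → COUNT(b.id)=1

Zane | 5 ; Owen | 4 ; Sam | 1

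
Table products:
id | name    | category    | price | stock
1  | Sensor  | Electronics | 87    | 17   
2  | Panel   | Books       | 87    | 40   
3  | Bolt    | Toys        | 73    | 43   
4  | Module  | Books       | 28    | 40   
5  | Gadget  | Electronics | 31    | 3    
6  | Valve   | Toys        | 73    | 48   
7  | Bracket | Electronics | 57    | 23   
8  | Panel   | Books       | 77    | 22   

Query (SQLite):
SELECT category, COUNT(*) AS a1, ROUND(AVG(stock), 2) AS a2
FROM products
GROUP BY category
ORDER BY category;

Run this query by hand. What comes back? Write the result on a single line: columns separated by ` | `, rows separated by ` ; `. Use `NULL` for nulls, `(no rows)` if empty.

Books | 3 | 34 ; Electronics | 3 | 14.33 ; Toys | 2 | 45.5

Group products by category.
Per group compute: COUNT(*), ROUND(AVG(stock), 2).
  Books: ids {2, 4, 8} → COUNT(*)=3, ROUND(AVG(stock), 2)=34
  Electronics: ids {1, 5, 7} → COUNT(*)=3, ROUND(AVG(stock), 2)=14.33
  Toys: ids {3, 6} → COUNT(*)=2, ROUND(AVG(stock), 2)=45.5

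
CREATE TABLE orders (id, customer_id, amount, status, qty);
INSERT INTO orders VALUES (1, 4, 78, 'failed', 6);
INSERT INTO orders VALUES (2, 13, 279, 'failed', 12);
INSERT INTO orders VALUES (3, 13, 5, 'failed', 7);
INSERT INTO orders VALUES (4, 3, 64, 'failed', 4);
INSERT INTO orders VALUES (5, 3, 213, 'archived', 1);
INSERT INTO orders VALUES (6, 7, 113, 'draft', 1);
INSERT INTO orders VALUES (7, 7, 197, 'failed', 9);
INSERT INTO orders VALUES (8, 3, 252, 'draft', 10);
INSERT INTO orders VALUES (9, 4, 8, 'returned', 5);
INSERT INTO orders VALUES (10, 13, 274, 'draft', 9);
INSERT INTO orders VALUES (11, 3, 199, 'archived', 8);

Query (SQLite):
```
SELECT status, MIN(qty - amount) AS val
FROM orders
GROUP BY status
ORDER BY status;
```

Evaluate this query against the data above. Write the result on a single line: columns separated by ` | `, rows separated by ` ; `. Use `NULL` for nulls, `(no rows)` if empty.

archived | -212 ; draft | -265 ; failed | -267 ; returned | -3

For each row compute qty - amount.
Group by status; take MIN of the expression per group.
  archived: ids {5, 11} → MIN(qty - amount)=-212
  draft: ids {6, 8, 10} → MIN(qty - amount)=-265
  failed: ids {1, 2, 3, 4, 7} → MIN(qty - amount)=-267
  returned: ids {9} → MIN(qty - amount)=-3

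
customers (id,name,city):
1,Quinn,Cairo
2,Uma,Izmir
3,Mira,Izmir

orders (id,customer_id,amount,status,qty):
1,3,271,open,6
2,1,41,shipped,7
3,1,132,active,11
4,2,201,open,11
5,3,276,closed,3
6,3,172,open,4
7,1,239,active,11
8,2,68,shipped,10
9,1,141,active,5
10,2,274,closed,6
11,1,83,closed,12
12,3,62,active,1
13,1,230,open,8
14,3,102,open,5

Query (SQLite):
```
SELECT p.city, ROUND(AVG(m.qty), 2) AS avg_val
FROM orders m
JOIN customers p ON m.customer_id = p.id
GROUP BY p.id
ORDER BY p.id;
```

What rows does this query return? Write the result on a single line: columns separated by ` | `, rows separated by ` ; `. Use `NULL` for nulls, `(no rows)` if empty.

Cairo | 9 ; Izmir | 9 ; Izmir | 3.8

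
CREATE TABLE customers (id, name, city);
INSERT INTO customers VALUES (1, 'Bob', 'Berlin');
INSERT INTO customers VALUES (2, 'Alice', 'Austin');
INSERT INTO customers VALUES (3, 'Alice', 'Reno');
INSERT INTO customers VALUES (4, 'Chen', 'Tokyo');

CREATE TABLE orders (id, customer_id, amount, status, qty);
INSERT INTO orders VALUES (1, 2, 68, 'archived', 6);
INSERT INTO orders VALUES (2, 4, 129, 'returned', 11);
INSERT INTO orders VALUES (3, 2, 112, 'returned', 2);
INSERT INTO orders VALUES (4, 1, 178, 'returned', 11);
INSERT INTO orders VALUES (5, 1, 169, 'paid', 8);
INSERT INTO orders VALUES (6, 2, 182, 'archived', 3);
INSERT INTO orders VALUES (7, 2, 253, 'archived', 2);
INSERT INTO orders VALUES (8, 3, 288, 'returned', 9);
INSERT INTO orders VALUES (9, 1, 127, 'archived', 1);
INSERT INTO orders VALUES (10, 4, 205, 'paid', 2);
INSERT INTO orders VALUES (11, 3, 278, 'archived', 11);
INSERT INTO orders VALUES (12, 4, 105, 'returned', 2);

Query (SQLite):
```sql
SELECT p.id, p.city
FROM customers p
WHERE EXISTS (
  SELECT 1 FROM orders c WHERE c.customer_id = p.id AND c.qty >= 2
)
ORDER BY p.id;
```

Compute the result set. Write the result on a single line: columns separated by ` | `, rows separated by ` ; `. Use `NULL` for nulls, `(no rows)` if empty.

For each customers row, check whether any orders with matching customer_id has qty >= 2.
Keep rows where that is true.

1 | Berlin ; 2 | Austin ; 3 | Reno ; 4 | Tokyo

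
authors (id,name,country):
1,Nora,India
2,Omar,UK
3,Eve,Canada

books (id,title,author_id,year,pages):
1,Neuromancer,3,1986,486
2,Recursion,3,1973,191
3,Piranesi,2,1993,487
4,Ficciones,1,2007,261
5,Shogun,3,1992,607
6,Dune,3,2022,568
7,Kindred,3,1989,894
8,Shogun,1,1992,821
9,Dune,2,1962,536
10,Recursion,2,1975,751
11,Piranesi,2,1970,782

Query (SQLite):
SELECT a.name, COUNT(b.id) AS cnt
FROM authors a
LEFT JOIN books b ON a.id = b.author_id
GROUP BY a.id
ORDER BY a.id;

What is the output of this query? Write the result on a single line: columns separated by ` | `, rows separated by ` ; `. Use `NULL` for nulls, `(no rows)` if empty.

Nora | 2 ; Omar | 4 ; Eve | 5

LEFT JOIN keeps every authors row; unmatched ones get NULL for books columns.
Group by authors.id and compute COUNT(b.id). COUNT(col) of an all-NULL group is 0.
  1: ids {4, 8} → COUNT(b.id)=2
  2: ids {3, 9, 10, 11} → COUNT(b.id)=4
  3: ids {1, 2, 5, 6, 7} → COUNT(b.id)=5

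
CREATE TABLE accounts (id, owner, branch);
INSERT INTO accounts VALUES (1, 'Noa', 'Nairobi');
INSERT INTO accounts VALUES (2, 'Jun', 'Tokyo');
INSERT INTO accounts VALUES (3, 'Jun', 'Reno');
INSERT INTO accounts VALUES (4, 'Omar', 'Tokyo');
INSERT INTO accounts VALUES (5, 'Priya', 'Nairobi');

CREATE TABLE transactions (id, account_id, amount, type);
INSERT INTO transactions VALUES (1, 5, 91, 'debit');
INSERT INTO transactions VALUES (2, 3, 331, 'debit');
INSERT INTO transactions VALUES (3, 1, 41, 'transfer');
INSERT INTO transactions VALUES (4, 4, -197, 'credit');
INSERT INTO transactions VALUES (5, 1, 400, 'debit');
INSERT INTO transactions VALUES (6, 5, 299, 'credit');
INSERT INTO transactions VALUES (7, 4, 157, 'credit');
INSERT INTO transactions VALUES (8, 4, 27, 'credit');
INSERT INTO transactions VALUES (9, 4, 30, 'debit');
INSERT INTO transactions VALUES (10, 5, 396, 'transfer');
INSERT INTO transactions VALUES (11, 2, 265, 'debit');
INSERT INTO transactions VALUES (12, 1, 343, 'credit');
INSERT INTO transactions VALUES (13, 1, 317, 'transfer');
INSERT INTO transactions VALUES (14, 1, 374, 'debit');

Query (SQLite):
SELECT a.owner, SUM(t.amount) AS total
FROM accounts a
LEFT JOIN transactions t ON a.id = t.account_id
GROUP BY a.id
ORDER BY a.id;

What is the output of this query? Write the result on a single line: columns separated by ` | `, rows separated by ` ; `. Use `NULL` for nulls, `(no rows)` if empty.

Noa | 1475 ; Jun | 265 ; Jun | 331 ; Omar | 17 ; Priya | 786

LEFT JOIN keeps every accounts row; unmatched ones get NULL for transactions columns.
Group by accounts.id and compute SUM(t.amount). SUM over an all-NULL group is NULL.
  1: ids {3, 5, 12, 13, 14} → SUM(t.amount)=1475
  2: ids {11} → SUM(t.amount)=265
  3: ids {2} → SUM(t.amount)=331
  4: ids {4, 7, 8, 9} → SUM(t.amount)=17
  5: ids {1, 6, 10} → SUM(t.amount)=786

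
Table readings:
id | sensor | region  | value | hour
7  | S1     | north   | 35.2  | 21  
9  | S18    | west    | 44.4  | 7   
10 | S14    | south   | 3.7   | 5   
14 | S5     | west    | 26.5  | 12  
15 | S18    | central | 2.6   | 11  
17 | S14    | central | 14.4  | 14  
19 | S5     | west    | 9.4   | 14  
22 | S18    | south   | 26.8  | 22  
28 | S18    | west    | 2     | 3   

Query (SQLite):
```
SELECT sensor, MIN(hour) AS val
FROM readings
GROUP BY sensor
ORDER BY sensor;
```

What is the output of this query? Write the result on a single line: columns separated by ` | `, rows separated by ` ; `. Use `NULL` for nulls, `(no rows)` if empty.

Partition readings by sensor; compute MIN(hour) within each group.
  S1: ids {7} → MIN(hour)=21
  S14: ids {10, 17} → MIN(hour)=5
  S18: ids {9, 15, 22, 28} → MIN(hour)=3
  S5: ids {14, 19} → MIN(hour)=12

S1 | 21 ; S14 | 5 ; S18 | 3 ; S5 | 12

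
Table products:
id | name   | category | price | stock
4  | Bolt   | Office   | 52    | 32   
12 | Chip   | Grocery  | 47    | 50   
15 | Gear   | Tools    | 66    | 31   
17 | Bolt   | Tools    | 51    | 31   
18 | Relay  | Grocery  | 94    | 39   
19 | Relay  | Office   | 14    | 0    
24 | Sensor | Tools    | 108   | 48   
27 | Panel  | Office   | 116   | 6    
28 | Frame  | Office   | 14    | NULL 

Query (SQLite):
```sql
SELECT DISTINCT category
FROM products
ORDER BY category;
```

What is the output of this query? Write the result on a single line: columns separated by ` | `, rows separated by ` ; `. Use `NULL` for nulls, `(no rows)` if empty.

Collect distinct category values from products.

Grocery ; Office ; Tools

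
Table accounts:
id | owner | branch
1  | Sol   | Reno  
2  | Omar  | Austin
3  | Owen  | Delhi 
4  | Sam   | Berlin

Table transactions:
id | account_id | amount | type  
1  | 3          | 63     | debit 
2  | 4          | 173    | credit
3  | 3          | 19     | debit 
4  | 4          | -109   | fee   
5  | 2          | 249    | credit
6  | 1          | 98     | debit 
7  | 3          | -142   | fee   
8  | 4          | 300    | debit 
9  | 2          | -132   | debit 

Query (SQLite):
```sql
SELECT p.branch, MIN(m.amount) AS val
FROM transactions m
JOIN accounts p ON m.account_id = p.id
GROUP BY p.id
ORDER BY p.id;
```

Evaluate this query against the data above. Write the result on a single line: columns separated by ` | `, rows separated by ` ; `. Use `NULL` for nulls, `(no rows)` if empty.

Reno | 98 ; Austin | -132 ; Delhi | -142 ; Berlin | -109

Join each transactions row to its accounts via account_id.
Group joined rows by accounts.id; compute MIN(m.amount) per group.
  1: ids {6} → MIN(m.amount)=98
  2: ids {5, 9} → MIN(m.amount)=-132
  3: ids {1, 3, 7} → MIN(m.amount)=-142
  4: ids {2, 4, 8} → MIN(m.amount)=-109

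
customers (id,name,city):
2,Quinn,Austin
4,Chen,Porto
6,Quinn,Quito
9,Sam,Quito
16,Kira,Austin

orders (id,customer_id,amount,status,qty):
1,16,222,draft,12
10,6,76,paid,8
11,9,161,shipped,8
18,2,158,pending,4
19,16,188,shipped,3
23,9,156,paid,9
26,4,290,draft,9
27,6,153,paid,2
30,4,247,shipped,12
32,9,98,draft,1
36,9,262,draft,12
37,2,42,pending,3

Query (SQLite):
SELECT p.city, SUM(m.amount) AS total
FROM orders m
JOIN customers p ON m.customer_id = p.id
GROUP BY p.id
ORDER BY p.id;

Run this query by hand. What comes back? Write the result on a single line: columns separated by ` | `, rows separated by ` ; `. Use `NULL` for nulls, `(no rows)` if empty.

Austin | 200 ; Porto | 537 ; Quito | 229 ; Quito | 677 ; Austin | 410

Join each orders row to its customers via customer_id.
Group joined rows by customers.id; compute SUM(m.amount) per group.
  2: ids {18, 37} → SUM(m.amount)=200
  4: ids {26, 30} → SUM(m.amount)=537
  6: ids {10, 27} → SUM(m.amount)=229
  9: ids {11, 23, 32, 36} → SUM(m.amount)=677
  16: ids {1, 19} → SUM(m.amount)=410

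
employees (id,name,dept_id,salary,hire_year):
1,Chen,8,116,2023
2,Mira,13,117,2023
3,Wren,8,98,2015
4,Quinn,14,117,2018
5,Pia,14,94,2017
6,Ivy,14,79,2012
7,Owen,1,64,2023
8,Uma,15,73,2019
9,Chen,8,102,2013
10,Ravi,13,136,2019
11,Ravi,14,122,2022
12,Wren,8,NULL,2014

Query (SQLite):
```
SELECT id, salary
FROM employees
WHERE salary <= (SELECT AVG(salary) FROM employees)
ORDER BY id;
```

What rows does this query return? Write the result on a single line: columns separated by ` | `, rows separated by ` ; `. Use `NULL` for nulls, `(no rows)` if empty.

3 | 98 ; 5 | 94 ; 6 | 79 ; 7 | 64 ; 8 | 73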